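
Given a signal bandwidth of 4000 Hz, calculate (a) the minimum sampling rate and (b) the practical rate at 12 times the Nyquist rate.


By Nyquist theorem, fs_min = 2 * fmax.
fs_min = 2 * 4000 = 8000 Hz
Practical rate = 12 * fs_min = 12 * 8000 = 96000 Hz

fs_min = 8000 Hz, fs_practical = 96000 Hz


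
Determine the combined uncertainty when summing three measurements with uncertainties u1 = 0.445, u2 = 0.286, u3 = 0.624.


For a sum of independent quantities, uc = sqrt(u1^2 + u2^2 + u3^2).
uc = sqrt(0.445^2 + 0.286^2 + 0.624^2)
uc = sqrt(0.198025 + 0.081796 + 0.389376)
uc = 0.818

0.818


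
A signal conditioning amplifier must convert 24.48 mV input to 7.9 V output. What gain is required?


Gain = Vout / Vin (converting to same units).
G = 7.9 V / 24.48 mV
G = 7900.0 mV / 24.48 mV
G = 322.71

322.71


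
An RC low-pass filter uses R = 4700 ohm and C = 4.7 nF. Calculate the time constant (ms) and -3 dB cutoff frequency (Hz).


Time constant: tau = R * C.
tau = 4700 * 4.70e-09 = 2.209e-05 s
tau = 0.0221 ms
Cutoff frequency: fc = 1 / (2*pi*R*C).
fc = 1 / (2*pi*2.209e-05) = 7204.84 Hz

tau = 0.0221 ms, fc = 7204.84 Hz


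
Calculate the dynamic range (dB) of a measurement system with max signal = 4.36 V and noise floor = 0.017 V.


Dynamic range = 20 * log10(Vmax / Vnoise).
DR = 20 * log10(4.36 / 0.017)
DR = 20 * log10(256.47)
DR = 48.18 dB

48.18 dB


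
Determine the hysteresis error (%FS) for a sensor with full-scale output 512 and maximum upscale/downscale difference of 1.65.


Hysteresis = (max difference / full scale) * 100%.
H = (1.65 / 512) * 100
H = 0.322 %FS

0.322 %FS


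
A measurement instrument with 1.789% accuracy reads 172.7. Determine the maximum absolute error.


Absolute error = (accuracy% / 100) * reading.
Error = (1.789 / 100) * 172.7
Error = 0.01789 * 172.7
Error = 3.0896

3.0896


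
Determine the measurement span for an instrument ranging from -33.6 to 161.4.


Span = upper range - lower range.
Span = 161.4 - (-33.6)
Span = 195.0

195.0


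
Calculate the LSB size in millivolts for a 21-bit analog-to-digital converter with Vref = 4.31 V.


The resolution (LSB) of an ADC is Vref / 2^n.
LSB = 4.31 / 2^21
LSB = 4.31 / 2097152
LSB = 2.06e-06 V = 0.00205517 mV

0.00205517 mV


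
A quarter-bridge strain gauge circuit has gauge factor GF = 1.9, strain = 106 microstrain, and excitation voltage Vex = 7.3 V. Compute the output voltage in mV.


Quarter bridge output: Vout = (GF * epsilon * Vex) / 4.
Vout = (1.9 * 106e-6 * 7.3) / 4
Vout = 0.00147022 / 4 V
Vout = 0.00036755 V = 0.3676 mV

0.3676 mV


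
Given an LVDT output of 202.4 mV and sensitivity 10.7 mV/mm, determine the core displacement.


Displacement = Vout / sensitivity.
d = 202.4 / 10.7
d = 18.916 mm

18.916 mm


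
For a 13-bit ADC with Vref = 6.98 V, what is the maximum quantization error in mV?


The maximum quantization error is +/- LSB/2.
LSB = Vref / 2^n = 6.98 / 8192 = 0.00085205 V
Max error = LSB / 2 = 0.00085205 / 2 = 0.00042603 V
Max error = 0.426 mV

0.426 mV


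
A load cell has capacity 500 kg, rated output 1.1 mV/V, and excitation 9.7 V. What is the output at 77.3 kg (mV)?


Vout = rated_output * Vex * (load / capacity).
Vout = 1.1 * 9.7 * (77.3 / 500)
Vout = 1.1 * 9.7 * 0.1546
Vout = 1.65 mV

1.65 mV


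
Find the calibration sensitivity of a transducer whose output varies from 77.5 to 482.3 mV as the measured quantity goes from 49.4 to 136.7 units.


Sensitivity = (y2 - y1) / (x2 - x1).
S = (482.3 - 77.5) / (136.7 - 49.4)
S = 404.8 / 87.3
S = 4.6369 mV/unit

4.6369 mV/unit


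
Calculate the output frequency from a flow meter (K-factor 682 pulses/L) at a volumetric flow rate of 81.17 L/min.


Frequency = K * Q / 60 (converting L/min to L/s).
f = 682 * 81.17 / 60
f = 55357.94 / 60
f = 922.63 Hz

922.63 Hz


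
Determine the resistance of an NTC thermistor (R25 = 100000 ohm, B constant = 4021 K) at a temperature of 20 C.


NTC thermistor equation: Rt = R25 * exp(B * (1/T - 1/T25)).
T in Kelvin: 293.15 K, T25 = 298.15 K
1/T - 1/T25 = 1/293.15 - 1/298.15 = 5.721e-05
B * (1/T - 1/T25) = 4021 * 5.721e-05 = 0.23
Rt = 100000 * exp(0.23) = 125863.4 ohm

125863.4 ohm


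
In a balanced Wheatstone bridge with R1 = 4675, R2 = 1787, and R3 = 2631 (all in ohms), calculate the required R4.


At balance: R1*R4 = R2*R3, so R4 = R2*R3/R1.
R4 = 1787 * 2631 / 4675
R4 = 4701597 / 4675
R4 = 1005.69 ohm

1005.69 ohm


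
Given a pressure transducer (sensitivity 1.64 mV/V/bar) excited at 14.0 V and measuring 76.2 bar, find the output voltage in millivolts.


Output = sensitivity * Vex * P.
Vout = 1.64 * 14.0 * 76.2
Vout = 22.96 * 76.2
Vout = 1749.55 mV

1749.55 mV


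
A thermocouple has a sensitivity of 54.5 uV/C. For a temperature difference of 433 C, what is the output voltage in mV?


The thermocouple output V = sensitivity * dT.
V = 54.5 uV/C * 433 C
V = 23598.5 uV
V = 23.599 mV

23.599 mV


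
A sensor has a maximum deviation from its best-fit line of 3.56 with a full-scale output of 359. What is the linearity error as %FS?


Linearity error = (max deviation / full scale) * 100%.
Linearity = (3.56 / 359) * 100
Linearity = 0.992 %FS

0.992 %FS


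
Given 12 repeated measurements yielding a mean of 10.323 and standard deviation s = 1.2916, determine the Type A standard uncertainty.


The standard uncertainty for Type A evaluation is u = s / sqrt(n).
u = 1.2916 / sqrt(12)
u = 1.2916 / 3.4641
u = 0.3729

0.3729


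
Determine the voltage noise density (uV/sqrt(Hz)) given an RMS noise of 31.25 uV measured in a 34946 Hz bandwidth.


Noise spectral density = Vrms / sqrt(BW).
NSD = 31.25 / sqrt(34946)
NSD = 31.25 / 186.9385
NSD = 0.1672 uV/sqrt(Hz)

0.1672 uV/sqrt(Hz)


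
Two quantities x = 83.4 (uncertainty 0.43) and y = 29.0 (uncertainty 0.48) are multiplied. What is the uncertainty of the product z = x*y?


For a product z = x*y, the relative uncertainty is:
uz/z = sqrt((ux/x)^2 + (uy/y)^2)
Relative uncertainties: ux/x = 0.43/83.4 = 0.005156
uy/y = 0.48/29.0 = 0.016552
z = 83.4 * 29.0 = 2418.6
uz = 2418.6 * sqrt(0.005156^2 + 0.016552^2) = 41.929

41.929


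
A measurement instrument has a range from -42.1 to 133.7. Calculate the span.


Span = upper range - lower range.
Span = 133.7 - (-42.1)
Span = 175.8

175.8


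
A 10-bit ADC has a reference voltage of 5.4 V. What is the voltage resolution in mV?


The resolution (LSB) of an ADC is Vref / 2^n.
LSB = 5.4 / 2^10
LSB = 5.4 / 1024
LSB = 0.00527344 V = 5.2734375 mV

5.2734375 mV


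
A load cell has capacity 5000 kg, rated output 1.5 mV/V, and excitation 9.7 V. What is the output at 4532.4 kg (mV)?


Vout = rated_output * Vex * (load / capacity).
Vout = 1.5 * 9.7 * (4532.4 / 5000)
Vout = 1.5 * 9.7 * 0.90648
Vout = 13.189 mV

13.189 mV


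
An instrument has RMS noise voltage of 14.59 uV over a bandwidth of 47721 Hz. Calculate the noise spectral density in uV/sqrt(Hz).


Noise spectral density = Vrms / sqrt(BW).
NSD = 14.59 / sqrt(47721)
NSD = 14.59 / 218.4514
NSD = 0.0668 uV/sqrt(Hz)

0.0668 uV/sqrt(Hz)


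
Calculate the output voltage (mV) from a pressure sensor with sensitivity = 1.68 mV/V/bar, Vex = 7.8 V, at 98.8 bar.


Output = sensitivity * Vex * P.
Vout = 1.68 * 7.8 * 98.8
Vout = 13.104 * 98.8
Vout = 1294.68 mV

1294.68 mV


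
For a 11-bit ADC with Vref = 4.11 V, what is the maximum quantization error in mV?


The maximum quantization error is +/- LSB/2.
LSB = Vref / 2^n = 4.11 / 2048 = 0.00200684 V
Max error = LSB / 2 = 0.00200684 / 2 = 0.00100342 V
Max error = 1.0034 mV

1.0034 mV


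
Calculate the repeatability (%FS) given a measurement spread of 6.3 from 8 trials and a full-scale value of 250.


Repeatability = (spread / full scale) * 100%.
R = (6.3 / 250) * 100
R = 2.52 %FS

2.52 %FS


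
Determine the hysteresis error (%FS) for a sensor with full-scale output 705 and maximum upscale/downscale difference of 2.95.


Hysteresis = (max difference / full scale) * 100%.
H = (2.95 / 705) * 100
H = 0.418 %FS

0.418 %FS


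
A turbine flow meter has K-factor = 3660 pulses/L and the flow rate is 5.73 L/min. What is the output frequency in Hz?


Frequency = K * Q / 60 (converting L/min to L/s).
f = 3660 * 5.73 / 60
f = 20971.8 / 60
f = 349.53 Hz

349.53 Hz


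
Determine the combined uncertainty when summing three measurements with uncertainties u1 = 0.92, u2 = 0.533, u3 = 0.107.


For a sum of independent quantities, uc = sqrt(u1^2 + u2^2 + u3^2).
uc = sqrt(0.92^2 + 0.533^2 + 0.107^2)
uc = sqrt(0.8464 + 0.284089 + 0.011449)
uc = 1.0686

1.0686


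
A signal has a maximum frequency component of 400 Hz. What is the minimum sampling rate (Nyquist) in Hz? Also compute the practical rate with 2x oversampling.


By Nyquist theorem, fs_min = 2 * fmax.
fs_min = 2 * 400 = 800 Hz
Practical rate = 2 * fs_min = 2 * 800 = 1600 Hz

fs_min = 800 Hz, fs_practical = 1600 Hz


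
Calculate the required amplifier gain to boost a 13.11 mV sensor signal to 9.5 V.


Gain = Vout / Vin (converting to same units).
G = 9.5 V / 13.11 mV
G = 9500.0 mV / 13.11 mV
G = 724.64

724.64


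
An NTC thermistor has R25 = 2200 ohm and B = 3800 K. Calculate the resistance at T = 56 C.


NTC thermistor equation: Rt = R25 * exp(B * (1/T - 1/T25)).
T in Kelvin: 329.15 K, T25 = 298.15 K
1/T - 1/T25 = 1/329.15 - 1/298.15 = -0.00031589
B * (1/T - 1/T25) = 3800 * -0.00031589 = -1.2004
Rt = 2200 * exp(-1.2004) = 662.4 ohm

662.4 ohm


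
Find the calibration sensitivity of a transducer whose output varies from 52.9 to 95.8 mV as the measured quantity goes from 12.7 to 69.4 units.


Sensitivity = (y2 - y1) / (x2 - x1).
S = (95.8 - 52.9) / (69.4 - 12.7)
S = 42.9 / 56.7
S = 0.7566 mV/unit

0.7566 mV/unit


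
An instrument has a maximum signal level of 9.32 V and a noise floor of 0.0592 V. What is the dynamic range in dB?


Dynamic range = 20 * log10(Vmax / Vnoise).
DR = 20 * log10(9.32 / 0.0592)
DR = 20 * log10(157.43)
DR = 43.94 dB

43.94 dB


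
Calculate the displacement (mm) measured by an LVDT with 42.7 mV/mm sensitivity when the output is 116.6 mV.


Displacement = Vout / sensitivity.
d = 116.6 / 42.7
d = 2.731 mm

2.731 mm


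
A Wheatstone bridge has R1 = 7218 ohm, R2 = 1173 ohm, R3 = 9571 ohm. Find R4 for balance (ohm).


At balance: R1*R4 = R2*R3, so R4 = R2*R3/R1.
R4 = 1173 * 9571 / 7218
R4 = 11226783 / 7218
R4 = 1555.39 ohm

1555.39 ohm


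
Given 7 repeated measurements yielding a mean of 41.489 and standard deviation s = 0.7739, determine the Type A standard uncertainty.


The standard uncertainty for Type A evaluation is u = s / sqrt(n).
u = 0.7739 / sqrt(7)
u = 0.7739 / 2.6458
u = 0.2925

0.2925


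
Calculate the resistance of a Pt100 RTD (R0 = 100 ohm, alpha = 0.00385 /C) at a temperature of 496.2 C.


The RTD equation: Rt = R0 * (1 + alpha * T).
Rt = 100 * (1 + 0.00385 * 496.2)
Rt = 100 * (1 + 1.91037)
Rt = 100 * 2.91037
Rt = 291.037 ohm

291.037 ohm


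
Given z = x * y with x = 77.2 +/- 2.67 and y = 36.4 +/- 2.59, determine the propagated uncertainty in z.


For a product z = x*y, the relative uncertainty is:
uz/z = sqrt((ux/x)^2 + (uy/y)^2)
Relative uncertainties: ux/x = 2.67/77.2 = 0.034585
uy/y = 2.59/36.4 = 0.071154
z = 77.2 * 36.4 = 2810.1
uz = 2810.1 * sqrt(0.034585^2 + 0.071154^2) = 222.317

222.317


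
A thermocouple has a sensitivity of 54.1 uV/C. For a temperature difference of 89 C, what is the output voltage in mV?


The thermocouple output V = sensitivity * dT.
V = 54.1 uV/C * 89 C
V = 4814.9 uV
V = 4.815 mV

4.815 mV


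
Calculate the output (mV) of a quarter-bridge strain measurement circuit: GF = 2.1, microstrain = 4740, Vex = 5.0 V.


Quarter bridge output: Vout = (GF * epsilon * Vex) / 4.
Vout = (2.1 * 4740e-6 * 5.0) / 4
Vout = 0.04977 / 4 V
Vout = 0.0124425 V = 12.4425 mV

12.4425 mV


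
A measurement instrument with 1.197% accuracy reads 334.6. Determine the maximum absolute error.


Absolute error = (accuracy% / 100) * reading.
Error = (1.197 / 100) * 334.6
Error = 0.01197 * 334.6
Error = 4.0052

4.0052


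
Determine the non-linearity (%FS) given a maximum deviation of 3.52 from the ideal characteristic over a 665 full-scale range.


Linearity error = (max deviation / full scale) * 100%.
Linearity = (3.52 / 665) * 100
Linearity = 0.529 %FS

0.529 %FS


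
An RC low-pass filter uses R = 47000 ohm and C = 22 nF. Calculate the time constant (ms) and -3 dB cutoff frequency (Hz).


Time constant: tau = R * C.
tau = 47000 * 2.20e-08 = 0.001034 s
tau = 1.034 ms
Cutoff frequency: fc = 1 / (2*pi*R*C).
fc = 1 / (2*pi*0.001034) = 153.92 Hz

tau = 1.034 ms, fc = 153.92 Hz


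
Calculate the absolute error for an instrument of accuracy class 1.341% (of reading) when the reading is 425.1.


Absolute error = (accuracy% / 100) * reading.
Error = (1.341 / 100) * 425.1
Error = 0.01341 * 425.1
Error = 5.7006

5.7006


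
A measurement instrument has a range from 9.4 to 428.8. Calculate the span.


Span = upper range - lower range.
Span = 428.8 - (9.4)
Span = 419.4

419.4


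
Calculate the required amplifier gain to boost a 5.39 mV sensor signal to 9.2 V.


Gain = Vout / Vin (converting to same units).
G = 9.2 V / 5.39 mV
G = 9200.0 mV / 5.39 mV
G = 1706.86

1706.86


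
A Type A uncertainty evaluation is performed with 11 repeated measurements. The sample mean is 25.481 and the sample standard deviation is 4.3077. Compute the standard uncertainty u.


The standard uncertainty for Type A evaluation is u = s / sqrt(n).
u = 4.3077 / sqrt(11)
u = 4.3077 / 3.3166
u = 1.2988

1.2988


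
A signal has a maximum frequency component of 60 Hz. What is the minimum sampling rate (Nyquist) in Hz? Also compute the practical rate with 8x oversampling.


By Nyquist theorem, fs_min = 2 * fmax.
fs_min = 2 * 60 = 120 Hz
Practical rate = 8 * fs_min = 8 * 120 = 960 Hz

fs_min = 120 Hz, fs_practical = 960 Hz


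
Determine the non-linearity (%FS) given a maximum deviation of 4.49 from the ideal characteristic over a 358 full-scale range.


Linearity error = (max deviation / full scale) * 100%.
Linearity = (4.49 / 358) * 100
Linearity = 1.254 %FS

1.254 %FS


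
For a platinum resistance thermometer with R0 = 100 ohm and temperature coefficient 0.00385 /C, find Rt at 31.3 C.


The RTD equation: Rt = R0 * (1 + alpha * T).
Rt = 100 * (1 + 0.00385 * 31.3)
Rt = 100 * (1 + 0.120505)
Rt = 100 * 1.120505
Rt = 112.051 ohm

112.051 ohm


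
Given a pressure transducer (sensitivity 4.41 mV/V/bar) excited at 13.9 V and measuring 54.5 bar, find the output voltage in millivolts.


Output = sensitivity * Vex * P.
Vout = 4.41 * 13.9 * 54.5
Vout = 61.299 * 54.5
Vout = 3340.8 mV

3340.8 mV


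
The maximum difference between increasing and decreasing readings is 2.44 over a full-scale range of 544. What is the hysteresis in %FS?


Hysteresis = (max difference / full scale) * 100%.
H = (2.44 / 544) * 100
H = 0.449 %FS

0.449 %FS


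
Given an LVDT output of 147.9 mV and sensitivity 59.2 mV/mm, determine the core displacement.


Displacement = Vout / sensitivity.
d = 147.9 / 59.2
d = 2.498 mm

2.498 mm


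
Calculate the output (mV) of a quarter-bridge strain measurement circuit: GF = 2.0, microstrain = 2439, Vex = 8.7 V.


Quarter bridge output: Vout = (GF * epsilon * Vex) / 4.
Vout = (2.0 * 2439e-6 * 8.7) / 4
Vout = 0.0424386 / 4 V
Vout = 0.01060965 V = 10.6096 mV

10.6096 mV


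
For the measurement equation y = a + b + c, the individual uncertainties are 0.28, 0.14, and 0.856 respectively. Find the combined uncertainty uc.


For a sum of independent quantities, uc = sqrt(u1^2 + u2^2 + u3^2).
uc = sqrt(0.28^2 + 0.14^2 + 0.856^2)
uc = sqrt(0.0784 + 0.0196 + 0.732736)
uc = 0.9114

0.9114


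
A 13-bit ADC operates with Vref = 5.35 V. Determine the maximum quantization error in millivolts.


The maximum quantization error is +/- LSB/2.
LSB = Vref / 2^n = 5.35 / 8192 = 0.00065308 V
Max error = LSB / 2 = 0.00065308 / 2 = 0.00032654 V
Max error = 0.3265 mV

0.3265 mV


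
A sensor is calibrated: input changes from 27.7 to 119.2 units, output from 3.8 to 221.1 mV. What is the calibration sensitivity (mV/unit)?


Sensitivity = (y2 - y1) / (x2 - x1).
S = (221.1 - 3.8) / (119.2 - 27.7)
S = 217.3 / 91.5
S = 2.3749 mV/unit

2.3749 mV/unit


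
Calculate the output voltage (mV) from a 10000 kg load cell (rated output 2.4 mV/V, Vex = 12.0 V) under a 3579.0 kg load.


Vout = rated_output * Vex * (load / capacity).
Vout = 2.4 * 12.0 * (3579.0 / 10000)
Vout = 2.4 * 12.0 * 0.3579
Vout = 10.308 mV

10.308 mV


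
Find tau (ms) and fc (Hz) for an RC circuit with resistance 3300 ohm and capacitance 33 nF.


Time constant: tau = R * C.
tau = 3300 * 3.30e-08 = 0.0001089 s
tau = 0.1089 ms
Cutoff frequency: fc = 1 / (2*pi*R*C).
fc = 1 / (2*pi*0.0001089) = 1461.48 Hz

tau = 0.1089 ms, fc = 1461.48 Hz


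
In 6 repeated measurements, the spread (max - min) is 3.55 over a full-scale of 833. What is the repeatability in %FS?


Repeatability = (spread / full scale) * 100%.
R = (3.55 / 833) * 100
R = 0.426 %FS

0.426 %FS


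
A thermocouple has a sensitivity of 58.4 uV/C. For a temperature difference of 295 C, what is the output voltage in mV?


The thermocouple output V = sensitivity * dT.
V = 58.4 uV/C * 295 C
V = 17228.0 uV
V = 17.228 mV

17.228 mV


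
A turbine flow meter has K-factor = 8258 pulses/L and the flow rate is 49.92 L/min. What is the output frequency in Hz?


Frequency = K * Q / 60 (converting L/min to L/s).
f = 8258 * 49.92 / 60
f = 412239.36 / 60
f = 6870.66 Hz

6870.66 Hz


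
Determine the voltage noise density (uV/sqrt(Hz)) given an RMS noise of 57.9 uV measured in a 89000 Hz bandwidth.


Noise spectral density = Vrms / sqrt(BW).
NSD = 57.9 / sqrt(89000)
NSD = 57.9 / 298.3287
NSD = 0.1941 uV/sqrt(Hz)

0.1941 uV/sqrt(Hz)


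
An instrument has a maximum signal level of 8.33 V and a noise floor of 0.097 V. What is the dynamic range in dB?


Dynamic range = 20 * log10(Vmax / Vnoise).
DR = 20 * log10(8.33 / 0.097)
DR = 20 * log10(85.88)
DR = 38.68 dB

38.68 dB


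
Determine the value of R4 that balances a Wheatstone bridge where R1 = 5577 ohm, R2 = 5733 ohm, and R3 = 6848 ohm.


At balance: R1*R4 = R2*R3, so R4 = R2*R3/R1.
R4 = 5733 * 6848 / 5577
R4 = 39259584 / 5577
R4 = 7039.55 ohm

7039.55 ohm


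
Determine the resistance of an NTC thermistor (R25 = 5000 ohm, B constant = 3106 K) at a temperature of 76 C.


NTC thermistor equation: Rt = R25 * exp(B * (1/T - 1/T25)).
T in Kelvin: 349.15 K, T25 = 298.15 K
1/T - 1/T25 = 1/349.15 - 1/298.15 = -0.00048992
B * (1/T - 1/T25) = 3106 * -0.00048992 = -1.5217
Rt = 5000 * exp(-1.5217) = 1091.7 ohm

1091.7 ohm


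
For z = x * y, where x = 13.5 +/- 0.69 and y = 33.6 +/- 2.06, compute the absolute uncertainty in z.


For a product z = x*y, the relative uncertainty is:
uz/z = sqrt((ux/x)^2 + (uy/y)^2)
Relative uncertainties: ux/x = 0.69/13.5 = 0.051111
uy/y = 2.06/33.6 = 0.06131
z = 13.5 * 33.6 = 453.6
uz = 453.6 * sqrt(0.051111^2 + 0.06131^2) = 36.206

36.206


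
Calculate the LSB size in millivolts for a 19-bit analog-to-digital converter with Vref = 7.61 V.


The resolution (LSB) of an ADC is Vref / 2^n.
LSB = 7.61 / 2^19
LSB = 7.61 / 524288
LSB = 1.451e-05 V = 0.01451492 mV

0.01451492 mV


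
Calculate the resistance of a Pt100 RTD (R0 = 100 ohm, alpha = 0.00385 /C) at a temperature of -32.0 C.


The RTD equation: Rt = R0 * (1 + alpha * T).
Rt = 100 * (1 + 0.00385 * -32.0)
Rt = 100 * (1 + -0.1232)
Rt = 100 * 0.8768
Rt = 87.68 ohm

87.68 ohm


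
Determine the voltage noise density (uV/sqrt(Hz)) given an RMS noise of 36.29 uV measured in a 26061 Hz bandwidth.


Noise spectral density = Vrms / sqrt(BW).
NSD = 36.29 / sqrt(26061)
NSD = 36.29 / 161.4342
NSD = 0.2248 uV/sqrt(Hz)

0.2248 uV/sqrt(Hz)


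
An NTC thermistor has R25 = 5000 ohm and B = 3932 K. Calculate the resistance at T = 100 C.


NTC thermistor equation: Rt = R25 * exp(B * (1/T - 1/T25)).
T in Kelvin: 373.15 K, T25 = 298.15 K
1/T - 1/T25 = 1/373.15 - 1/298.15 = -0.00067413
B * (1/T - 1/T25) = 3932 * -0.00067413 = -2.6507
Rt = 5000 * exp(-2.6507) = 353.0 ohm

353.0 ohm


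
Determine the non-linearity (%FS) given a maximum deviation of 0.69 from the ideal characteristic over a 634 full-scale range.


Linearity error = (max deviation / full scale) * 100%.
Linearity = (0.69 / 634) * 100
Linearity = 0.109 %FS

0.109 %FS


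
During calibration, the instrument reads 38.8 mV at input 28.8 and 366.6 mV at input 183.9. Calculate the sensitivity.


Sensitivity = (y2 - y1) / (x2 - x1).
S = (366.6 - 38.8) / (183.9 - 28.8)
S = 327.8 / 155.1
S = 2.1135 mV/unit

2.1135 mV/unit


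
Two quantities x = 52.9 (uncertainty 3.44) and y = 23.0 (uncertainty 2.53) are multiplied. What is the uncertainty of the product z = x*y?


For a product z = x*y, the relative uncertainty is:
uz/z = sqrt((ux/x)^2 + (uy/y)^2)
Relative uncertainties: ux/x = 3.44/52.9 = 0.065028
uy/y = 2.53/23.0 = 0.11
z = 52.9 * 23.0 = 1216.7
uz = 1216.7 * sqrt(0.065028^2 + 0.11^2) = 155.474

155.474


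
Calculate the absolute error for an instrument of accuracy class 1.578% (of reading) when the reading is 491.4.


Absolute error = (accuracy% / 100) * reading.
Error = (1.578 / 100) * 491.4
Error = 0.01578 * 491.4
Error = 7.7543

7.7543


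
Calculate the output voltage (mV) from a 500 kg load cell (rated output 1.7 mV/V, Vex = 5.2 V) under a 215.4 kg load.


Vout = rated_output * Vex * (load / capacity).
Vout = 1.7 * 5.2 * (215.4 / 500)
Vout = 1.7 * 5.2 * 0.4308
Vout = 3.808 mV

3.808 mV


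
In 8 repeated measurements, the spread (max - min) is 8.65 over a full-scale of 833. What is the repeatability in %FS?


Repeatability = (spread / full scale) * 100%.
R = (8.65 / 833) * 100
R = 1.038 %FS

1.038 %FS


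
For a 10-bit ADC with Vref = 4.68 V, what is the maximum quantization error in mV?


The maximum quantization error is +/- LSB/2.
LSB = Vref / 2^n = 4.68 / 1024 = 0.00457031 V
Max error = LSB / 2 = 0.00457031 / 2 = 0.00228516 V
Max error = 2.2852 mV

2.2852 mV


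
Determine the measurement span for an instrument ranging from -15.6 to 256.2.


Span = upper range - lower range.
Span = 256.2 - (-15.6)
Span = 271.8

271.8


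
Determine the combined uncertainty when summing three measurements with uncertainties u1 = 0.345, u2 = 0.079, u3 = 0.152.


For a sum of independent quantities, uc = sqrt(u1^2 + u2^2 + u3^2).
uc = sqrt(0.345^2 + 0.079^2 + 0.152^2)
uc = sqrt(0.119025 + 0.006241 + 0.023104)
uc = 0.3852

0.3852


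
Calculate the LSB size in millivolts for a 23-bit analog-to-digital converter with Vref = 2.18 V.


The resolution (LSB) of an ADC is Vref / 2^n.
LSB = 2.18 / 2^23
LSB = 2.18 / 8388608
LSB = 2.6e-07 V = 0.00025988 mV

0.00025988 mV


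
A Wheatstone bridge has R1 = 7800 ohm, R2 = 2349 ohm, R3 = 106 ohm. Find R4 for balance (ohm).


At balance: R1*R4 = R2*R3, so R4 = R2*R3/R1.
R4 = 2349 * 106 / 7800
R4 = 248994 / 7800
R4 = 31.92 ohm

31.92 ohm


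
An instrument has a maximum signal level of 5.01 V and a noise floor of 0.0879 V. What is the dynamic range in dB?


Dynamic range = 20 * log10(Vmax / Vnoise).
DR = 20 * log10(5.01 / 0.0879)
DR = 20 * log10(57.0)
DR = 35.12 dB

35.12 dB


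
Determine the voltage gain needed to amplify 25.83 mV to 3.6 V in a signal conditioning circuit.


Gain = Vout / Vin (converting to same units).
G = 3.6 V / 25.83 mV
G = 3600.0 mV / 25.83 mV
G = 139.37

139.37


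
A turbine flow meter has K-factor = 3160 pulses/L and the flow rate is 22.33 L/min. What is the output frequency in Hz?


Frequency = K * Q / 60 (converting L/min to L/s).
f = 3160 * 22.33 / 60
f = 70562.8 / 60
f = 1176.05 Hz

1176.05 Hz


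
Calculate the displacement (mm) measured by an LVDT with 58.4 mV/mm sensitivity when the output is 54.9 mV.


Displacement = Vout / sensitivity.
d = 54.9 / 58.4
d = 0.94 mm

0.94 mm


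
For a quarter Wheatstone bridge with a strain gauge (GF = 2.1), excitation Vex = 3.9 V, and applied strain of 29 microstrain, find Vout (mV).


Quarter bridge output: Vout = (GF * epsilon * Vex) / 4.
Vout = (2.1 * 29e-6 * 3.9) / 4
Vout = 0.00023751 / 4 V
Vout = 5.938e-05 V = 0.0594 mV

0.0594 mV


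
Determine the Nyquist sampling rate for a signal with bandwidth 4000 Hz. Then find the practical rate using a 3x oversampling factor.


By Nyquist theorem, fs_min = 2 * fmax.
fs_min = 2 * 4000 = 8000 Hz
Practical rate = 3 * fs_min = 3 * 8000 = 24000 Hz

fs_min = 8000 Hz, fs_practical = 24000 Hz


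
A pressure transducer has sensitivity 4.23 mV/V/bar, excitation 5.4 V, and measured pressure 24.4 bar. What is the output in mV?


Output = sensitivity * Vex * P.
Vout = 4.23 * 5.4 * 24.4
Vout = 22.842 * 24.4
Vout = 557.34 mV

557.34 mV


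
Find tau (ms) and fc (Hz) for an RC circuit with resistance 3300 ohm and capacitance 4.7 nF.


Time constant: tau = R * C.
tau = 3300 * 4.70e-09 = 1.551e-05 s
tau = 0.0155 ms
Cutoff frequency: fc = 1 / (2*pi*R*C).
fc = 1 / (2*pi*1.551e-05) = 10261.44 Hz

tau = 0.0155 ms, fc = 10261.44 Hz


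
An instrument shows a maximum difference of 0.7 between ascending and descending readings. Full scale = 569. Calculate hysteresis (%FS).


Hysteresis = (max difference / full scale) * 100%.
H = (0.7 / 569) * 100
H = 0.123 %FS

0.123 %FS


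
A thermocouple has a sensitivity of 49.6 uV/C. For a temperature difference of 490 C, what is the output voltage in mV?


The thermocouple output V = sensitivity * dT.
V = 49.6 uV/C * 490 C
V = 24304.0 uV
V = 24.304 mV

24.304 mV


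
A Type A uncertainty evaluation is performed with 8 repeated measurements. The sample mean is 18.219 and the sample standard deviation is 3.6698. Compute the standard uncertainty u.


The standard uncertainty for Type A evaluation is u = s / sqrt(n).
u = 3.6698 / sqrt(8)
u = 3.6698 / 2.8284
u = 1.2975

1.2975


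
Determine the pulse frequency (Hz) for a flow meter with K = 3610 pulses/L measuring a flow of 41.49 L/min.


Frequency = K * Q / 60 (converting L/min to L/s).
f = 3610 * 41.49 / 60
f = 149778.9 / 60
f = 2496.32 Hz

2496.32 Hz


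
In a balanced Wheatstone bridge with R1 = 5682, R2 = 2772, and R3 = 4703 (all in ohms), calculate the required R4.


At balance: R1*R4 = R2*R3, so R4 = R2*R3/R1.
R4 = 2772 * 4703 / 5682
R4 = 13036716 / 5682
R4 = 2294.39 ohm

2294.39 ohm


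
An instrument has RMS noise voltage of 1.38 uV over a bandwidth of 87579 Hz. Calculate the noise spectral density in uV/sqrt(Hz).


Noise spectral density = Vrms / sqrt(BW).
NSD = 1.38 / sqrt(87579)
NSD = 1.38 / 295.9375
NSD = 0.0047 uV/sqrt(Hz)

0.0047 uV/sqrt(Hz)


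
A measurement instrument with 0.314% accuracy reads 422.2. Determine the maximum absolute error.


Absolute error = (accuracy% / 100) * reading.
Error = (0.314 / 100) * 422.2
Error = 0.00314 * 422.2
Error = 1.3257

1.3257


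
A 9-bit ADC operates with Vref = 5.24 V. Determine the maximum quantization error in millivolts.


The maximum quantization error is +/- LSB/2.
LSB = Vref / 2^n = 5.24 / 512 = 0.01023438 V
Max error = LSB / 2 = 0.01023438 / 2 = 0.00511719 V
Max error = 5.1172 mV

5.1172 mV


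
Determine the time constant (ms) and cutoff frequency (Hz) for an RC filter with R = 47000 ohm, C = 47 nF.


Time constant: tau = R * C.
tau = 47000 * 4.70e-08 = 0.002209 s
tau = 2.209 ms
Cutoff frequency: fc = 1 / (2*pi*R*C).
fc = 1 / (2*pi*0.002209) = 72.05 Hz

tau = 2.209 ms, fc = 72.05 Hz


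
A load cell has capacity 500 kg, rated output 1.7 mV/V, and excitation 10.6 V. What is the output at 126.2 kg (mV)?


Vout = rated_output * Vex * (load / capacity).
Vout = 1.7 * 10.6 * (126.2 / 500)
Vout = 1.7 * 10.6 * 0.2524
Vout = 4.548 mV

4.548 mV


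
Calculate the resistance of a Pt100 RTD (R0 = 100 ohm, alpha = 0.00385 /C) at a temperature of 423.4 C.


The RTD equation: Rt = R0 * (1 + alpha * T).
Rt = 100 * (1 + 0.00385 * 423.4)
Rt = 100 * (1 + 1.63009)
Rt = 100 * 2.63009
Rt = 263.009 ohm

263.009 ohm


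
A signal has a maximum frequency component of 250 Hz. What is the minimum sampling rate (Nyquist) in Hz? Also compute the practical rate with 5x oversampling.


By Nyquist theorem, fs_min = 2 * fmax.
fs_min = 2 * 250 = 500 Hz
Practical rate = 5 * fs_min = 5 * 500 = 2500 Hz

fs_min = 500 Hz, fs_practical = 2500 Hz


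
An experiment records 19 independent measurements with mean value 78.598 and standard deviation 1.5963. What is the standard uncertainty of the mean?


The standard uncertainty for Type A evaluation is u = s / sqrt(n).
u = 1.5963 / sqrt(19)
u = 1.5963 / 4.3589
u = 0.3662

0.3662


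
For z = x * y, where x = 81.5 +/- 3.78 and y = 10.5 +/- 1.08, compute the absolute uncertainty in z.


For a product z = x*y, the relative uncertainty is:
uz/z = sqrt((ux/x)^2 + (uy/y)^2)
Relative uncertainties: ux/x = 3.78/81.5 = 0.04638
uy/y = 1.08/10.5 = 0.102857
z = 81.5 * 10.5 = 855.8
uz = 855.8 * sqrt(0.04638^2 + 0.102857^2) = 96.555

96.555


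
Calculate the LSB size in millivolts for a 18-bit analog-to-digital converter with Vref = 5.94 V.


The resolution (LSB) of an ADC is Vref / 2^n.
LSB = 5.94 / 2^18
LSB = 5.94 / 262144
LSB = 2.266e-05 V = 0.0226593 mV

0.0226593 mV


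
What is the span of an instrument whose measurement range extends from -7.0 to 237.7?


Span = upper range - lower range.
Span = 237.7 - (-7.0)
Span = 244.7

244.7


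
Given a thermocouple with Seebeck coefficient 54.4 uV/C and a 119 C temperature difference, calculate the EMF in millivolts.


The thermocouple output V = sensitivity * dT.
V = 54.4 uV/C * 119 C
V = 6473.6 uV
V = 6.474 mV

6.474 mV


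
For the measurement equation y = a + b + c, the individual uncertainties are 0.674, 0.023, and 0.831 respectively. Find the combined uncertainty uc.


For a sum of independent quantities, uc = sqrt(u1^2 + u2^2 + u3^2).
uc = sqrt(0.674^2 + 0.023^2 + 0.831^2)
uc = sqrt(0.454276 + 0.000529 + 0.690561)
uc = 1.0702

1.0702


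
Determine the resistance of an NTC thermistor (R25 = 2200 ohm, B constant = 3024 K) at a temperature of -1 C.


NTC thermistor equation: Rt = R25 * exp(B * (1/T - 1/T25)).
T in Kelvin: 272.15 K, T25 = 298.15 K
1/T - 1/T25 = 1/272.15 - 1/298.15 = 0.00032043
B * (1/T - 1/T25) = 3024 * 0.00032043 = 0.969
Rt = 2200 * exp(0.969) = 5797.5 ohm

5797.5 ohm


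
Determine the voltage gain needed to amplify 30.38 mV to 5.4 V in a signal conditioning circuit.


Gain = Vout / Vin (converting to same units).
G = 5.4 V / 30.38 mV
G = 5400.0 mV / 30.38 mV
G = 177.75

177.75


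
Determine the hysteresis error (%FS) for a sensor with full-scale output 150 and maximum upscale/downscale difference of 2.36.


Hysteresis = (max difference / full scale) * 100%.
H = (2.36 / 150) * 100
H = 1.573 %FS

1.573 %FS


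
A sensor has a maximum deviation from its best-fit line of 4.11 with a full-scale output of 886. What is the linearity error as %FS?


Linearity error = (max deviation / full scale) * 100%.
Linearity = (4.11 / 886) * 100
Linearity = 0.464 %FS

0.464 %FS


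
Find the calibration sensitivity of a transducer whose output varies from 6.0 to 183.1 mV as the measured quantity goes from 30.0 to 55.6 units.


Sensitivity = (y2 - y1) / (x2 - x1).
S = (183.1 - 6.0) / (55.6 - 30.0)
S = 177.1 / 25.6
S = 6.918 mV/unit

6.918 mV/unit


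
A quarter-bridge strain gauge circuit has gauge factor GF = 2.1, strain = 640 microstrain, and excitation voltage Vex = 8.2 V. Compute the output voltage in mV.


Quarter bridge output: Vout = (GF * epsilon * Vex) / 4.
Vout = (2.1 * 640e-6 * 8.2) / 4
Vout = 0.0110208 / 4 V
Vout = 0.0027552 V = 2.7552 mV

2.7552 mV


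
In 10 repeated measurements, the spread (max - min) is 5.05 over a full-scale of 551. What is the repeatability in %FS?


Repeatability = (spread / full scale) * 100%.
R = (5.05 / 551) * 100
R = 0.917 %FS

0.917 %FS


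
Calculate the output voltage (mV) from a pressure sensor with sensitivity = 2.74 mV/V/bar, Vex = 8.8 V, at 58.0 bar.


Output = sensitivity * Vex * P.
Vout = 2.74 * 8.8 * 58.0
Vout = 24.112 * 58.0
Vout = 1398.5 mV

1398.5 mV


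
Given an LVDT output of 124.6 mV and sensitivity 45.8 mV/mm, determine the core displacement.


Displacement = Vout / sensitivity.
d = 124.6 / 45.8
d = 2.721 mm

2.721 mm


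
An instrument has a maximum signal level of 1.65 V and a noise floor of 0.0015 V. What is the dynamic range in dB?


Dynamic range = 20 * log10(Vmax / Vnoise).
DR = 20 * log10(1.65 / 0.0015)
DR = 20 * log10(1100.0)
DR = 60.83 dB

60.83 dB


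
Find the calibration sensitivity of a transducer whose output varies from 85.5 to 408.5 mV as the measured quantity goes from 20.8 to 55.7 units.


Sensitivity = (y2 - y1) / (x2 - x1).
S = (408.5 - 85.5) / (55.7 - 20.8)
S = 323.0 / 34.9
S = 9.255 mV/unit

9.255 mV/unit


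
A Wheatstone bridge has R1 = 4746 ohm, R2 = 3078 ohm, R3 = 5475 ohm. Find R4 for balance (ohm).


At balance: R1*R4 = R2*R3, so R4 = R2*R3/R1.
R4 = 3078 * 5475 / 4746
R4 = 16852050 / 4746
R4 = 3550.79 ohm

3550.79 ohm


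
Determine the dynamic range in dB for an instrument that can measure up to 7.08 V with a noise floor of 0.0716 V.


Dynamic range = 20 * log10(Vmax / Vnoise).
DR = 20 * log10(7.08 / 0.0716)
DR = 20 * log10(98.88)
DR = 39.9 dB

39.9 dB


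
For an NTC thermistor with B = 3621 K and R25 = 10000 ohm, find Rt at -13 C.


NTC thermistor equation: Rt = R25 * exp(B * (1/T - 1/T25)).
T in Kelvin: 260.15 K, T25 = 298.15 K
1/T - 1/T25 = 1/260.15 - 1/298.15 = 0.00048992
B * (1/T - 1/T25) = 3621 * 0.00048992 = 1.774
Rt = 10000 * exp(1.774) = 58943.8 ohm

58943.8 ohm


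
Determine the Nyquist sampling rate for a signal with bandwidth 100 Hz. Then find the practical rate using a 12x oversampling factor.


By Nyquist theorem, fs_min = 2 * fmax.
fs_min = 2 * 100 = 200 Hz
Practical rate = 12 * fs_min = 12 * 200 = 2400 Hz

fs_min = 200 Hz, fs_practical = 2400 Hz


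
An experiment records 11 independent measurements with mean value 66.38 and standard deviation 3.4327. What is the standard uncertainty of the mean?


The standard uncertainty for Type A evaluation is u = s / sqrt(n).
u = 3.4327 / sqrt(11)
u = 3.4327 / 3.3166
u = 1.035

1.035


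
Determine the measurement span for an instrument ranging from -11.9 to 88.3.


Span = upper range - lower range.
Span = 88.3 - (-11.9)
Span = 100.2

100.2


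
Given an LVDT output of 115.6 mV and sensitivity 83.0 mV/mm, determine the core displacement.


Displacement = Vout / sensitivity.
d = 115.6 / 83.0
d = 1.393 mm

1.393 mm


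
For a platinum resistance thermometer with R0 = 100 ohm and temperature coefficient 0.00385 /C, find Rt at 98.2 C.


The RTD equation: Rt = R0 * (1 + alpha * T).
Rt = 100 * (1 + 0.00385 * 98.2)
Rt = 100 * (1 + 0.37807)
Rt = 100 * 1.37807
Rt = 137.807 ohm

137.807 ohm


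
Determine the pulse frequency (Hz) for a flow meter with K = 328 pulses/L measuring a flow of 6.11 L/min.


Frequency = K * Q / 60 (converting L/min to L/s).
f = 328 * 6.11 / 60
f = 2004.08 / 60
f = 33.4 Hz

33.4 Hz


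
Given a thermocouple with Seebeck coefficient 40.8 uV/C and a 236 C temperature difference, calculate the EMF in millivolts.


The thermocouple output V = sensitivity * dT.
V = 40.8 uV/C * 236 C
V = 9628.8 uV
V = 9.629 mV

9.629 mV


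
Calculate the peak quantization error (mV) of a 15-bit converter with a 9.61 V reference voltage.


The maximum quantization error is +/- LSB/2.
LSB = Vref / 2^n = 9.61 / 32768 = 0.00029327 V
Max error = LSB / 2 = 0.00029327 / 2 = 0.00014664 V
Max error = 0.1466 mV

0.1466 mV


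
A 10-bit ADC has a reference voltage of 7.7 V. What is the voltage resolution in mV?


The resolution (LSB) of an ADC is Vref / 2^n.
LSB = 7.7 / 2^10
LSB = 7.7 / 1024
LSB = 0.00751953 V = 7.51953125 mV

7.51953125 mV


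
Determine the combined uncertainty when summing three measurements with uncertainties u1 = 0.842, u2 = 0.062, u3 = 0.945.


For a sum of independent quantities, uc = sqrt(u1^2 + u2^2 + u3^2).
uc = sqrt(0.842^2 + 0.062^2 + 0.945^2)
uc = sqrt(0.708964 + 0.003844 + 0.893025)
uc = 1.2672

1.2672


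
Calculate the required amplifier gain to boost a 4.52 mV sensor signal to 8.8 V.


Gain = Vout / Vin (converting to same units).
G = 8.8 V / 4.52 mV
G = 8800.0 mV / 4.52 mV
G = 1946.9

1946.9


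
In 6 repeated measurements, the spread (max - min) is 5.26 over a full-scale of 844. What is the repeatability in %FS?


Repeatability = (spread / full scale) * 100%.
R = (5.26 / 844) * 100
R = 0.623 %FS

0.623 %FS


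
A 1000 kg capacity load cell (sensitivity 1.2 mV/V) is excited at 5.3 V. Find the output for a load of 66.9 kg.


Vout = rated_output * Vex * (load / capacity).
Vout = 1.2 * 5.3 * (66.9 / 1000)
Vout = 1.2 * 5.3 * 0.0669
Vout = 0.425 mV

0.425 mV


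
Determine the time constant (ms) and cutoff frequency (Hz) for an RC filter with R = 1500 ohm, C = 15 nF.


Time constant: tau = R * C.
tau = 1500 * 1.50e-08 = 2.25e-05 s
tau = 0.0225 ms
Cutoff frequency: fc = 1 / (2*pi*R*C).
fc = 1 / (2*pi*2.25e-05) = 7073.55 Hz

tau = 0.0225 ms, fc = 7073.55 Hz


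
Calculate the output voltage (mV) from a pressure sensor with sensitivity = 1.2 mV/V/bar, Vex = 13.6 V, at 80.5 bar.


Output = sensitivity * Vex * P.
Vout = 1.2 * 13.6 * 80.5
Vout = 16.32 * 80.5
Vout = 1313.76 mV

1313.76 mV


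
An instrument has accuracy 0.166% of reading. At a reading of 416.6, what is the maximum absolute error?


Absolute error = (accuracy% / 100) * reading.
Error = (0.166 / 100) * 416.6
Error = 0.00166 * 416.6
Error = 0.6916

0.6916


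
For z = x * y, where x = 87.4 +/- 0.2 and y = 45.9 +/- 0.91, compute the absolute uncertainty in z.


For a product z = x*y, the relative uncertainty is:
uz/z = sqrt((ux/x)^2 + (uy/y)^2)
Relative uncertainties: ux/x = 0.2/87.4 = 0.002288
uy/y = 0.91/45.9 = 0.019826
z = 87.4 * 45.9 = 4011.7
uz = 4011.7 * sqrt(0.002288^2 + 0.019826^2) = 80.062

80.062


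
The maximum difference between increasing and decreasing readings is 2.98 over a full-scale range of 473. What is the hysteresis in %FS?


Hysteresis = (max difference / full scale) * 100%.
H = (2.98 / 473) * 100
H = 0.63 %FS

0.63 %FS


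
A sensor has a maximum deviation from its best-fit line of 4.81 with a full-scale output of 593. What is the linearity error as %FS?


Linearity error = (max deviation / full scale) * 100%.
Linearity = (4.81 / 593) * 100
Linearity = 0.811 %FS

0.811 %FS


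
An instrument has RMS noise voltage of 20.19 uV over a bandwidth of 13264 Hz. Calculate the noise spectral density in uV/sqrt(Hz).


Noise spectral density = Vrms / sqrt(BW).
NSD = 20.19 / sqrt(13264)
NSD = 20.19 / 115.1694
NSD = 0.1753 uV/sqrt(Hz)

0.1753 uV/sqrt(Hz)


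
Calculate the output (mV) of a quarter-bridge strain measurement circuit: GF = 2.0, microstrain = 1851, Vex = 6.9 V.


Quarter bridge output: Vout = (GF * epsilon * Vex) / 4.
Vout = (2.0 * 1851e-6 * 6.9) / 4
Vout = 0.0255438 / 4 V
Vout = 0.00638595 V = 6.386 mV

6.386 mV


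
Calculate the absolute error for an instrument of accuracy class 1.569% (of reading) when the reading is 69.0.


Absolute error = (accuracy% / 100) * reading.
Error = (1.569 / 100) * 69.0
Error = 0.01569 * 69.0
Error = 1.0826

1.0826


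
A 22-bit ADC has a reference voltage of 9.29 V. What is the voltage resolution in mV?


The resolution (LSB) of an ADC is Vref / 2^n.
LSB = 9.29 / 2^22
LSB = 9.29 / 4194304
LSB = 2.21e-06 V = 0.00221491 mV

0.00221491 mV


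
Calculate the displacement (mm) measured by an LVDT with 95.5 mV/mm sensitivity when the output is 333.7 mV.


Displacement = Vout / sensitivity.
d = 333.7 / 95.5
d = 3.494 mm

3.494 mm


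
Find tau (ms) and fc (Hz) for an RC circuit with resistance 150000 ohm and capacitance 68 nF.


Time constant: tau = R * C.
tau = 150000 * 6.80e-08 = 0.0102 s
tau = 10.2 ms
Cutoff frequency: fc = 1 / (2*pi*R*C).
fc = 1 / (2*pi*0.0102) = 15.6 Hz

tau = 10.2 ms, fc = 15.6 Hz
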